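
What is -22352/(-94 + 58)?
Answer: 5588/9 ≈ 620.89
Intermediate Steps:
-22352/(-94 + 58) = -22352/(-36) = -22352*(-1/36) = 5588/9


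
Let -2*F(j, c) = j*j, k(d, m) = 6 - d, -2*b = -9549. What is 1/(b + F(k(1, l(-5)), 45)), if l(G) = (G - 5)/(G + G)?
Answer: 1/4762 ≈ 0.00021000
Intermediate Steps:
l(G) = (-5 + G)/(2*G) (l(G) = (-5 + G)/((2*G)) = (-5 + G)*(1/(2*G)) = (-5 + G)/(2*G))
b = 9549/2 (b = -½*(-9549) = 9549/2 ≈ 4774.5)
F(j, c) = -j²/2 (F(j, c) = -j*j/2 = -j²/2)
1/(b + F(k(1, l(-5)), 45)) = 1/(9549/2 - (6 - 1*1)²/2) = 1/(9549/2 - (6 - 1)²/2) = 1/(9549/2 - ½*5²) = 1/(9549/2 - ½*25) = 1/(9549/2 - 25/2) = 1/4762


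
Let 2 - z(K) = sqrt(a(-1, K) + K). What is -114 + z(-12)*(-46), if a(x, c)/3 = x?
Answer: -206 + 46*I*sqrt(15) ≈ -206.0 + 178.16*I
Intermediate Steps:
a(x, c) = 3*x
z(K) = 2 - sqrt(-3 + K) (z(K) = 2 - sqrt(3*(-1) + K) = 2 - sqrt(-3 + K))
-114 + z(-12)*(-46) = -114 + (2 - sqrt(-3 - 12))*(-46) = -114 + (2 - sqrt(-15))*(-46) = -114 + (2 - I*sqrt(15))*(-46) = -114 + (-92 + 46*I*sqrt(15)) = -206 + 46*I*sqrt(15)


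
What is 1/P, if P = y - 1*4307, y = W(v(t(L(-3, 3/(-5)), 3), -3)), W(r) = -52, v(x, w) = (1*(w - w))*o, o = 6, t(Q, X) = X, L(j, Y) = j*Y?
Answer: -1/4359 ≈ -0.00022941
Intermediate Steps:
L(j, Y) = Y*j
v(x, w) = 0 (v(x, w) = (1*(w - w))*6 = (1*0)*6 = 0*6 = 0)
y = -52
P = -4359 (P = -52 - 1*4307 = -52 - 4307 = -4359)
1/P = 1/(-4359) = -1/4359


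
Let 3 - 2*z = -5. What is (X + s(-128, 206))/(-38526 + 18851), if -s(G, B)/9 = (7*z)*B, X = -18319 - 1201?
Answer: 71432/19675 ≈ 3.6306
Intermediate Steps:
z = 4 (z = 3/2 - ½*(-5) = 3/2 + 5/2 = 4)
X = -19520
s(G, B) = -252*B (s(G, B) = -9*7*4*B = -252*B)
(X + s(-128, 206))/(-38526 + 18851) = (-19520 - 252*206)/(-38526 + 18851) = (-19520 - 51912)/(-19675) = -71432*(-1/19675) = 71432/19675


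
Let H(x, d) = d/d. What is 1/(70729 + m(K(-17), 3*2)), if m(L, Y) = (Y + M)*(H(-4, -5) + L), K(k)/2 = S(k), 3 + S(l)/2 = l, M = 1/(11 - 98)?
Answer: 87/6112264 ≈ 1.4234e-5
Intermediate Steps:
M = -1/87 (M = 1/(-87) = -1/87 ≈ -0.011494)
H(x, d) = 1
S(l) = -6 + 2*l
K(k) = -12 + 4*k (K(k) = 2*(-6 + 2*k) = -12 + 4*k)
m(L, Y) = (1 + L)*(-1/87 + Y) (m(L, Y) = (Y - 1/87)*(1 + L) = (-1/87 + Y)*(1 + L) = (1 + L)*(-1/87 + Y))
1/(70729 + m(K(-17), 3*2)) = 1/(70729 + (-1/87 + 3*2 - (-12 + 4*(-17))/87 + (-12 + 4*(-17))*(3*2))) = 1/(70729 + (-1/87 + 6 - (-12 - 68)/87 + (-12 - 68)*6)) = 1/(70729 + (-1/87 + 6 - 1/87*(-80) - 80*6)) = 1/(70729 + (-1/87 + 6 + 80/87 - 480)) = 1/(70729 - 41159/87) = 1/(6112264/87) = 87/6112264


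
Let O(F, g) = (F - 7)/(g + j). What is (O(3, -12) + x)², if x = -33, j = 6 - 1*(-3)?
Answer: 9025/9 ≈ 1002.8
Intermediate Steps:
j = 9 (j = 6 + 3 = 9)
O(F, g) = (-7 + F)/(9 + g) (O(F, g) = (F - 7)/(g + 9) = (-7 + F)/(9 + g))
(O(3, -12) + x)² = ((-7 + 3)/(9 - 12) - 33)² = (-4/(-3) - 33)² = (-⅓*(-4) - 33)² = (4/3 - 33)² = (-95/3)² = 9025/9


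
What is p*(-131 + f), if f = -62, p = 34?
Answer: -6562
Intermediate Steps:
p*(-131 + f) = 34*(-131 - 62) = 34*(-193) = -6562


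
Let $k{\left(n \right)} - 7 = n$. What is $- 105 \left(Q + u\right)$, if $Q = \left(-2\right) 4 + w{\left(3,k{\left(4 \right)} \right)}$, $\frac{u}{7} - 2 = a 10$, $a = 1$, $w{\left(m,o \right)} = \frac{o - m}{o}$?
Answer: $- \frac{88620}{11} \approx -8056.4$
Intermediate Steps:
$k{\left(n \right)} = 7 + n$
$w{\left(m,o \right)} = \frac{o - m}{o}$
$u = 84$ ($u = 14 + 7 \cdot 1 \cdot 10 = 14 + 7 \cdot 10 = 14 + 70 = 84$)
$Q = - \frac{80}{11}$ ($Q = \left(-2\right) 4 + \frac{\left(7 + 4\right) - 3}{7 + 4} = -8 + \frac{11 - 3}{11} = -8 + \frac{1}{11} \cdot 8 = -8 + \frac{8}{11} = - \frac{80}{11} \approx -7.2727$)
$- 105 \left(Q + u\right) = - 105 \left(- \frac{80}{11} + 84\right) = \left(-105\right) \frac{844}{11} = - \frac{88620}{11}$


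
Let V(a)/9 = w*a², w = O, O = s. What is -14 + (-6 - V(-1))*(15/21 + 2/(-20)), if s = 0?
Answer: -619/35 ≈ -17.686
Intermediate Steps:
O = 0
w = 0
V(a) = 0 (V(a) = 9*(0*a²) = 9*0 = 0)
-14 + (-6 - V(-1))*(15/21 + 2/(-20)) = -14 + (-6 - 1*0)*(15/21 + 2/(-20)) = -14 + (-6 + 0)*(15*(1/21) + 2*(-1/20)) = -14 - 6*(5/7 - ⅒) = -14 - 6*43/70 = -14 - 129/35 = -619/35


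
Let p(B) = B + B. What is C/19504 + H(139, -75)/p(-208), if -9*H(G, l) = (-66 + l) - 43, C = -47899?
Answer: -5716331/2281968 ≈ -2.5050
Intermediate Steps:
p(B) = 2*B
H(G, l) = 109/9 - l/9 (H(G, l) = -((-66 + l) - 43)/9 = -(-109 + l)/9 = 109/9 - l/9)
C/19504 + H(139, -75)/p(-208) = -47899/19504 + (109/9 - ⅑*(-75))/((2*(-208))) = -47899*1/19504 + (109/9 + 25/3)/(-416) = -47899/19504 + (184/9)*(-1/416) = -47899/19504 - 23/468 = -5716331/2281968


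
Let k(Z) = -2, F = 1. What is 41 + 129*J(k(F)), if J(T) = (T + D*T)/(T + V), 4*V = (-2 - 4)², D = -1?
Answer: 41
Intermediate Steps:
V = 9 (V = (-2 - 4)²/4 = (¼)*(-6)² = (¼)*36 = 9)
J(T) = 0 (J(T) = (T - T)/(T + 9) = 0/(9 + T) = 0)
41 + 129*J(k(F)) = 41 + 129*0 = 41 + 0 = 41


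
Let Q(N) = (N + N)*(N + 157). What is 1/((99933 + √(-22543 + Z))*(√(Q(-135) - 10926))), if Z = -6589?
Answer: -√1874/(-561823326*I + 11244*√7283) ≈ -1.316e-10 - 7.7052e-8*I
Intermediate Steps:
Q(N) = 2*N*(157 + N) (Q(N) = (2*N)*(157 + N) = 2*N*(157 + N))
1/((99933 + √(-22543 + Z))*(√(Q(-135) - 10926))) = 1/((99933 + √(-22543 - 6589))*(√(2*(-135)*(157 - 135) - 10926))) = 1/((99933 + √(-29132))*(√(2*(-135)*22 - 10926))) = 1/((99933 + 2*I*√7283)*(√(-5940 - 10926))) = 1/((99933 + 2*I*√7283)*(√(-16866))) = 1/((99933 + 2*I*√7283)*((3*I*√1874))) = (-I*√1874/5622)/(99933 + 2*I*√7283) = -I*√1874/(5622*(99933 + 2*I*√7283))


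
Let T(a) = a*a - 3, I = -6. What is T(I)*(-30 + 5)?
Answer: -825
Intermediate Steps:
T(a) = -3 + a² (T(a) = a² - 3 = -3 + a²)
T(I)*(-30 + 5) = (-3 + (-6)²)*(-30 + 5) = (-3 + 36)*(-25) = 33*(-25) = -825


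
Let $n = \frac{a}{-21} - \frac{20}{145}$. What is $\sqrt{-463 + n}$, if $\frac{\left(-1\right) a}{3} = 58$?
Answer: $\frac{i \sqrt{18744005}}{203} \approx 21.327 i$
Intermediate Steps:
$a = -174$ ($a = \left(-3\right) 58 = -174$)
$n = \frac{1654}{203}$ ($n = - \frac{174}{-21} - \frac{20}{145} = \left(-174\right) \left(- \frac{1}{21}\right) - \frac{4}{29} = \frac{58}{7} - \frac{4}{29} = \frac{1654}{203} \approx 8.1478$)
$\sqrt{-463 + n} = \sqrt{-463 + \frac{1654}{203}} = \sqrt{- \frac{92335}{203}} = \frac{i \sqrt{18744005}}{203}$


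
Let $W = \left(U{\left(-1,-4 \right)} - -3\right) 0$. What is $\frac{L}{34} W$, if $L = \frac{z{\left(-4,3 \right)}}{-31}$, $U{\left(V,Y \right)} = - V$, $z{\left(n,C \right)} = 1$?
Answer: $0$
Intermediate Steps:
$W = 0$ ($W = \left(\left(-1\right) \left(-1\right) - -3\right) 0 = \left(1 + \left(-1 + 4\right)\right) 0 = \left(1 + 3\right) 0 = 4 \cdot 0 = 0$)
$L = - \frac{1}{31}$ ($L = 1 \frac{1}{-31} = 1 \left(- \frac{1}{31}\right) = - \frac{1}{31} \approx -0.032258$)
$\frac{L}{34} W = \frac{1}{34} \left(- \frac{1}{31}\right) 0 = \left(- \frac{1}{1054}\right) 0 = 0$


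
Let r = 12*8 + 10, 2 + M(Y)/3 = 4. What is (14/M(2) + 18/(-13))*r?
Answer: 3922/39 ≈ 100.56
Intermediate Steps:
M(Y) = 6 (M(Y) = -6 + 3*4 = -6 + 12 = 6)
r = 106 (r = 96 + 10 = 106)
(14/M(2) + 18/(-13))*r = (14/6 + 18/(-13))*106 = (14*(⅙) + 18*(-1/13))*106 = (7/3 - 18/13)*106 = (37/39)*106 = 3922/39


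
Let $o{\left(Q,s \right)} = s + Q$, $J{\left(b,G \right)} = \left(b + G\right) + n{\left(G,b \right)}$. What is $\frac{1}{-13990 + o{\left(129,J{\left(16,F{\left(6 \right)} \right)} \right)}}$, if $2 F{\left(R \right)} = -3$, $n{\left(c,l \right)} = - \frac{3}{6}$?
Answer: $- \frac{1}{13847} \approx -7.2218 \cdot 10^{-5}$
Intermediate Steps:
$n{\left(c,l \right)} = - \frac{1}{2}$ ($n{\left(c,l \right)} = \left(-3\right) \frac{1}{6} = - \frac{1}{2}$)
$F{\left(R \right)} = - \frac{3}{2}$ ($F{\left(R \right)} = \frac{1}{2} \left(-3\right) = - \frac{3}{2}$)
$J{\left(b,G \right)} = - \frac{1}{2} + G + b$ ($J{\left(b,G \right)} = \left(b + G\right) - \frac{1}{2} = \left(G + b\right) - \frac{1}{2} = - \frac{1}{2} + G + b$)
$o{\left(Q,s \right)} = Q + s$
$\frac{1}{-13990 + o{\left(129,J{\left(16,F{\left(6 \right)} \right)} \right)}} = \frac{1}{-13990 + \left(129 - -14\right)} = \frac{1}{-13990 + \left(129 + 14\right)} = \frac{1}{-13990 + 143} = \frac{1}{-13847} = - \frac{1}{13847}$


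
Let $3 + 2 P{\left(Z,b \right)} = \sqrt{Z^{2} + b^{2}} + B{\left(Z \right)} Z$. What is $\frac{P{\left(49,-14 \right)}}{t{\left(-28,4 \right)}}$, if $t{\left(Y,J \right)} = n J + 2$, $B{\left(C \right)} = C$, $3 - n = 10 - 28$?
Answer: $\frac{1199}{86} + \frac{7 \sqrt{53}}{172} \approx 14.238$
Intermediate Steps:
$n = 21$ ($n = 3 - \left(10 - 28\right) = 3 - -18 = 3 + 18 = 21$)
$P{\left(Z,b \right)} = - \frac{3}{2} + \frac{Z^{2}}{2} + \frac{\sqrt{Z^{2} + b^{2}}}{2}$ ($P{\left(Z,b \right)} = - \frac{3}{2} + \frac{\sqrt{Z^{2} + b^{2}} + Z Z}{2} = - \frac{3}{2} + \frac{\sqrt{Z^{2} + b^{2}} + Z^{2}}{2} = - \frac{3}{2} + \frac{Z^{2} + \sqrt{Z^{2} + b^{2}}}{2} = - \frac{3}{2} + \left(\frac{Z^{2}}{2} + \frac{\sqrt{Z^{2} + b^{2}}}{2}\right) = - \frac{3}{2} + \frac{Z^{2}}{2} + \frac{\sqrt{Z^{2} + b^{2}}}{2}$)
$t{\left(Y,J \right)} = 2 + 21 J$ ($t{\left(Y,J \right)} = 21 J + 2 = 2 + 21 J$)
$\frac{P{\left(49,-14 \right)}}{t{\left(-28,4 \right)}} = \frac{- \frac{3}{2} + \frac{49^{2}}{2} + \frac{\sqrt{49^{2} + \left(-14\right)^{2}}}{2}}{2 + 21 \cdot 4} = \frac{- \frac{3}{2} + \frac{1}{2} \cdot 2401 + \frac{\sqrt{2401 + 196}}{2}}{2 + 84} = \frac{- \frac{3}{2} + \frac{2401}{2} + \frac{\sqrt{2597}}{2}}{86} = \left(- \frac{3}{2} + \frac{2401}{2} + \frac{7 \sqrt{53}}{2}\right) \frac{1}{86} = \left(1199 + \frac{7 \sqrt{53}}{2}\right) \frac{1}{86} = \frac{1199}{86} + \frac{7 \sqrt{53}}{172}$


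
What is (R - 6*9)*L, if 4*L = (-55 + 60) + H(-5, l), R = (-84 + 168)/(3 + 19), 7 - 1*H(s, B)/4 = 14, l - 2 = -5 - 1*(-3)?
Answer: 3174/11 ≈ 288.55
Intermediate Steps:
l = 0 (l = 2 + (-5 - 1*(-3)) = 2 + (-5 + 3) = 2 - 2 = 0)
H(s, B) = -28 (H(s, B) = 28 - 4*14 = 28 - 56 = -28)
R = 42/11 (R = 84/22 = 84*(1/22) = 42/11 ≈ 3.8182)
L = -23/4 (L = ((-55 + 60) - 28)/4 = (5 - 28)/4 = (¼)*(-23) = -23/4 ≈ -5.7500)
(R - 6*9)*L = (42/11 - 6*9)*(-23/4) = (42/11 - 54)*(-23/4) = -552/11*(-23/4) = 3174/11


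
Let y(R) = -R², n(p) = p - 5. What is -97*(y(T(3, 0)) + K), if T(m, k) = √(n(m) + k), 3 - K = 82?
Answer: 7469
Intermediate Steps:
K = -79 (K = 3 - 1*82 = 3 - 82 = -79)
n(p) = -5 + p
T(m, k) = √(-5 + k + m) (T(m, k) = √((-5 + m) + k) = √(-5 + k + m))
-97*(y(T(3, 0)) + K) = -97*(-(√(-5 + 0 + 3))² - 79) = -97*(-(√(-2))² - 79) = -97*(-(I*√2)² - 79) = -97*(-1*(-2) - 79) = -97*(2 - 79) = -97*(-77) = 7469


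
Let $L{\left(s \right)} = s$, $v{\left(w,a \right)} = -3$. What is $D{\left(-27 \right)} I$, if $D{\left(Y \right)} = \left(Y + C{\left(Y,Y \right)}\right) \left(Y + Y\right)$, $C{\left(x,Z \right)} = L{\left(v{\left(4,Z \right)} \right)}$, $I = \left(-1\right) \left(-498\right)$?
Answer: $806760$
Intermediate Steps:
$I = 498$
$C{\left(x,Z \right)} = -3$
$D{\left(Y \right)} = 2 Y \left(-3 + Y\right)$ ($D{\left(Y \right)} = \left(Y - 3\right) \left(Y + Y\right) = \left(-3 + Y\right) 2 Y = 2 Y \left(-3 + Y\right)$)
$D{\left(-27 \right)} I = 2 \left(-27\right) \left(-3 - 27\right) 498 = 2 \left(-27\right) \left(-30\right) 498 = 1620 \cdot 498 = 806760$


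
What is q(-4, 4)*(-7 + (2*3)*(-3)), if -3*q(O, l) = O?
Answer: -100/3 ≈ -33.333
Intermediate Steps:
q(O, l) = -O/3
q(-4, 4)*(-7 + (2*3)*(-3)) = (-⅓*(-4))*(-7 + (2*3)*(-3)) = 4*(-7 + 6*(-3))/3 = 4*(-7 - 18)/3 = (4/3)*(-25) = -100/3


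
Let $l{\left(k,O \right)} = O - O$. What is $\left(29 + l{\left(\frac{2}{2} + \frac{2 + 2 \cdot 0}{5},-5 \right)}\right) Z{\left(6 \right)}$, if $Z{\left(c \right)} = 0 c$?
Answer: $0$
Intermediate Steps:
$Z{\left(c \right)} = 0$
$l{\left(k,O \right)} = 0$
$\left(29 + l{\left(\frac{2}{2} + \frac{2 + 2 \cdot 0}{5},-5 \right)}\right) Z{\left(6 \right)} = \left(29 + 0\right) 0 = 29 \cdot 0 = 0$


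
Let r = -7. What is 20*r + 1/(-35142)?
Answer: -4919881/35142 ≈ -140.00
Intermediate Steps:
20*r + 1/(-35142) = 20*(-7) + 1/(-35142) = -140 - 1/35142 = -4919881/35142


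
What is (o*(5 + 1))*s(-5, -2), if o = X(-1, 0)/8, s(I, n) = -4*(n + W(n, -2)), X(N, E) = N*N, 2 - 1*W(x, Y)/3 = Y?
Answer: -30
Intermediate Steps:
W(x, Y) = 6 - 3*Y
X(N, E) = N**2
s(I, n) = -48 - 4*n (s(I, n) = -4*(n + (6 - 3*(-2))) = -4*(n + (6 + 6)) = -4*(n + 12) = -4*(12 + n) = -48 - 4*n)
o = 1/8 (o = (-1)**2/8 = 1*(1/8) = 1/8 ≈ 0.12500)
(o*(5 + 1))*s(-5, -2) = ((5 + 1)/8)*(-48 - 4*(-2)) = ((1/8)*6)*(-48 + 8) = (3/4)*(-40) = -30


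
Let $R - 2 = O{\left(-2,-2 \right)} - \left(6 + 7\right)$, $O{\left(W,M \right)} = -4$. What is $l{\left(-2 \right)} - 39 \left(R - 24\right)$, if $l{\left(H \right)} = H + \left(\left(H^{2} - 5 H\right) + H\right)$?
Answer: $1531$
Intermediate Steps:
$R = -15$ ($R = 2 - 17 = -15$)
$l{\left(H \right)} = H^{2} - 3 H$ ($l{\left(H \right)} = H + \left(H^{2} - 4 H\right) = H^{2} - 3 H$)
$l{\left(-2 \right)} - 39 \left(R - 24\right) = - 2 \left(-3 - 2\right) - 39 \left(-15 - 24\right) = \left(-2\right) \left(-5\right) - -1521 = 10 + 1521 = 1531$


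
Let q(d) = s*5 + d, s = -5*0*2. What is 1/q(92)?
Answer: 1/92 ≈ 0.010870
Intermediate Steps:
s = 0 (s = 0*2 = 0)
q(d) = d (q(d) = 0*5 + d = 0 + d = d)
1/q(92) = 1/92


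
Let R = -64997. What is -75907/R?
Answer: 75907/64997 ≈ 1.1679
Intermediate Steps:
-75907/R = -75907/(-64997) = -75907*(-1/64997) = 75907/64997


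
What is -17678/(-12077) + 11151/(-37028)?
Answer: 519910357/447187156 ≈ 1.1626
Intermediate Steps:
-17678/(-12077) + 11151/(-37028) = -17678*(-1/12077) + 11151*(-1/37028) = 17678/12077 - 11151/37028 = 519910357/447187156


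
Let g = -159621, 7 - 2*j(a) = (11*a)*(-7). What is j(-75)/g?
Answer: 412/22803 ≈ 0.018068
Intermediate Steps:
j(a) = 7/2 + 77*a/2 (j(a) = 7/2 - 11*a*(-7)/2 = 7/2 - (-77)*a/2 = 7/2 + 77*a/2)
j(-75)/g = (7/2 + (77/2)*(-75))/(-159621) = (7/2 - 5775/2)*(-1/159621) = -2884*(-1/159621) = 412/22803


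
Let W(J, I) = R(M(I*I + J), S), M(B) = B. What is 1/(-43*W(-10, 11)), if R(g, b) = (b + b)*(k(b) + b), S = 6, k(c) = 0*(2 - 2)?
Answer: -1/3096 ≈ -0.00032300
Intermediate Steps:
k(c) = 0 (k(c) = 0*0 = 0)
R(g, b) = 2*b² (R(g, b) = (b + b)*(0 + b) = (2*b)*b = 2*b²)
W(J, I) = 72 (W(J, I) = 2*6² = 2*36 = 72)
1/(-43*W(-10, 11)) = 1/(-43*72) = 1/(-3096) = -1/3096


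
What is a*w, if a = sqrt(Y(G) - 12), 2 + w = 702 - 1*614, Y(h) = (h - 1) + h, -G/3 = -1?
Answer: 86*I*sqrt(7) ≈ 227.53*I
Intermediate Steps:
G = 3 (G = -3*(-1) = 3)
Y(h) = -1 + 2*h (Y(h) = (-1 + h) + h = -1 + 2*h)
w = 86 (w = -2 + (702 - 1*614) = -2 + (702 - 614) = -2 + 88 = 86)
a = I*sqrt(7) (a = sqrt((-1 + 2*3) - 12) = sqrt((-1 + 6) - 12) = sqrt(5 - 12) = sqrt(-7) = I*sqrt(7) ≈ 2.6458*I)
a*w = (I*sqrt(7))*86 = 86*I*sqrt(7)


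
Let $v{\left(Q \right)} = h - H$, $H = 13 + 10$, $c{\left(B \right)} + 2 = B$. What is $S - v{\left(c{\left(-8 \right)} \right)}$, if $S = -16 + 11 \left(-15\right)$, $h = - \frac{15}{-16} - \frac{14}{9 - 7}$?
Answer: $- \frac{2431}{16} \approx -151.94$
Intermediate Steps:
$c{\left(B \right)} = -2 + B$
$h = - \frac{97}{16}$ ($h = \left(-15\right) \left(- \frac{1}{16}\right) - \frac{14}{2} = \frac{15}{16} - 7 = - \frac{97}{16} \approx -6.0625$)
$H = 23$
$S = -181$ ($S = -16 - 165 = -181$)
$v{\left(Q \right)} = - \frac{465}{16}$ ($v{\left(Q \right)} = - \frac{97}{16} - 23 = - \frac{465}{16}$)
$S - v{\left(c{\left(-8 \right)} \right)} = -181 - - \frac{465}{16} = -181 + \frac{465}{16} = - \frac{2431}{16}$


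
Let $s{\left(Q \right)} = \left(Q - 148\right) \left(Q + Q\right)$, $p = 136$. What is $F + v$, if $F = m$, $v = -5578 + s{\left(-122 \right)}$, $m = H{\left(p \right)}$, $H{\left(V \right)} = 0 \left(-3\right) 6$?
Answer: $60302$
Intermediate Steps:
$H{\left(V \right)} = 0$ ($H{\left(V \right)} = 0 \cdot 6 = 0$)
$s{\left(Q \right)} = 2 Q \left(-148 + Q\right)$ ($s{\left(Q \right)} = \left(-148 + Q\right) 2 Q = 2 Q \left(-148 + Q\right)$)
$m = 0$
$v = 60302$ ($v = -5578 + 2 \left(-122\right) \left(-148 - 122\right) = -5578 + 2 \left(-122\right) \left(-270\right) = -5578 + 65880 = 60302$)
$F = 0$
$F + v = 0 + 60302 = 60302$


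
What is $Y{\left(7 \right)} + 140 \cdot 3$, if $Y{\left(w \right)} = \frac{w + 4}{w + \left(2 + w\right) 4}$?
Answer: $\frac{18071}{43} \approx 420.26$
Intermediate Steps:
$Y{\left(w \right)} = \frac{4 + w}{8 + 5 w}$ ($Y{\left(w \right)} = \frac{4 + w}{w + \left(8 + 4 w\right)} = \frac{4 + w}{8 + 5 w}$)
$Y{\left(7 \right)} + 140 \cdot 3 = \frac{4 + 7}{8 + 5 \cdot 7} + 140 \cdot 3 = \frac{1}{8 + 35} \cdot 11 + 420 = \frac{1}{43} \cdot 11 + 420 = \frac{11}{43} + 420 = \frac{18071}{43}$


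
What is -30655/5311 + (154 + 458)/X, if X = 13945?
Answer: -424233643/74061895 ≈ -5.7281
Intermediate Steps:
-30655/5311 + (154 + 458)/X = -30655/5311 + (154 + 458)/13945 = -30655*1/5311 + 612*(1/13945) = -30655/5311 + 612/13945 = -424233643/74061895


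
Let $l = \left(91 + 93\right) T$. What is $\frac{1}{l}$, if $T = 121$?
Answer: $\frac{1}{22264} \approx 4.4916 \cdot 10^{-5}$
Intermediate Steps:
$l = 22264$ ($l = \left(91 + 93\right) 121 = 184 \cdot 121 = 22264$)
$\frac{1}{l} = \frac{1}{22264}$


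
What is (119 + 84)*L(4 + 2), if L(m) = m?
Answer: 1218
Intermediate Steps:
(119 + 84)*L(4 + 2) = (119 + 84)*(4 + 2) = 203*6 = 1218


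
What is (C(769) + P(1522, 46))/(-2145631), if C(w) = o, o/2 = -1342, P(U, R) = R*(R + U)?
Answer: -69444/2145631 ≈ -0.032365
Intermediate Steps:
o = -2684 (o = 2*(-1342) = -2684)
C(w) = -2684
(C(769) + P(1522, 46))/(-2145631) = (-2684 + 46*(46 + 1522))/(-2145631) = (-2684 + 46*1568)*(-1/2145631) = (-2684 + 72128)*(-1/2145631) = 69444*(-1/2145631) = -69444/2145631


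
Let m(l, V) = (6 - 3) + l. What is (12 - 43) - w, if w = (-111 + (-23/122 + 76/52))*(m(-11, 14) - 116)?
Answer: -10814257/793 ≈ -13637.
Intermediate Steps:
m(l, V) = 3 + l
w = 10789674/793 (w = (-111 + (-23/122 + 76/52))*((3 - 11) - 116) = (-111 + (-23*1/122 + 76*(1/52)))*(-8 - 116) = (-111 + (-23/122 + 19/13))*(-124) = (-111 + 2019/1586)*(-124) = -174027/1586*(-124) = 10789674/793 ≈ 13606.)
(12 - 43) - w = (12 - 43) - 1*10789674/793 = -31 - 10789674/793 = -10814257/793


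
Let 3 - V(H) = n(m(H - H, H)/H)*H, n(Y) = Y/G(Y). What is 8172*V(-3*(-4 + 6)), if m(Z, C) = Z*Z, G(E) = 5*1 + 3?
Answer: 24516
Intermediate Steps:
G(E) = 8 (G(E) = 5 + 3 = 8)
m(Z, C) = Z²
n(Y) = Y/8
V(H) = 3 (V(H) = 3 - ((H - H)²/H)/8*H = 3 - (0²/H)/8*H = 3 - (0/H)/8*H = 3 - (⅛)*0*H = 3 - 0*H = 3 - 1*0 = 3 + 0 = 3)
8172*V(-3*(-4 + 6)) = 8172*3 = 24516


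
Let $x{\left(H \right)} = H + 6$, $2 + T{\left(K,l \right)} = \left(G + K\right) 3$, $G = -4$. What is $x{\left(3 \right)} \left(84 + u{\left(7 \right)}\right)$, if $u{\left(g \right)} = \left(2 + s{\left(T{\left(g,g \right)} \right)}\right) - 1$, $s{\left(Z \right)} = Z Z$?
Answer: $1206$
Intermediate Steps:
$T{\left(K,l \right)} = -14 + 3 K$ ($T{\left(K,l \right)} = -2 + \left(-4 + K\right) 3 = -2 + \left(-12 + 3 K\right) = -14 + 3 K$)
$x{\left(H \right)} = 6 + H$
$s{\left(Z \right)} = Z^{2}$
$u{\left(g \right)} = 1 + \left(-14 + 3 g\right)^{2}$ ($u{\left(g \right)} = \left(2 + \left(-14 + 3 g\right)^{2}\right) - 1 = 1 + \left(-14 + 3 g\right)^{2}$)
$x{\left(3 \right)} \left(84 + u{\left(7 \right)}\right) = \left(6 + 3\right) \left(84 + \left(1 + \left(-14 + 3 \cdot 7\right)^{2}\right)\right) = 9 \left(84 + \left(1 + \left(-14 + 21\right)^{2}\right)\right) = 9 \left(84 + \left(1 + 7^{2}\right)\right) = 9 \left(84 + \left(1 + 49\right)\right) = 9 \left(84 + 50\right) = 9 \cdot 134 = 1206$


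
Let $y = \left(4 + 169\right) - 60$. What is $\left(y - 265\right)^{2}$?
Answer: $23104$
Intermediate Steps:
$y = 113$ ($y = 173 - 60 = 113$)
$\left(y - 265\right)^{2} = \left(113 - 265\right)^{2} = \left(-152\right)^{2} = 23104$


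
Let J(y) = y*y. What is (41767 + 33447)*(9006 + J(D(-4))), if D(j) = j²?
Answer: 696632068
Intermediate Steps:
J(y) = y²
(41767 + 33447)*(9006 + J(D(-4))) = (41767 + 33447)*(9006 + ((-4)²)²) = 75214*(9006 + 16²) = 75214*(9006 + 256) = 75214*9262 = 696632068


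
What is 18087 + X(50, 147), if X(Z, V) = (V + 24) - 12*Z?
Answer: 17658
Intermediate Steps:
X(Z, V) = 24 + V - 12*Z (X(Z, V) = (24 + V) - 12*Z = 24 + V - 12*Z)
18087 + X(50, 147) = 18087 + (24 + 147 - 12*50) = 18087 + (24 + 147 - 600) = 18087 - 429 = 17658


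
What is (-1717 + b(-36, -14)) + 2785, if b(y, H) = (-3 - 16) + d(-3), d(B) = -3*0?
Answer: 1049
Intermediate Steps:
d(B) = 0
b(y, H) = -19 (b(y, H) = (-3 - 16) + 0 = -19 + 0 = -19)
(-1717 + b(-36, -14)) + 2785 = (-1717 - 19) + 2785 = -1736 + 2785 = 1049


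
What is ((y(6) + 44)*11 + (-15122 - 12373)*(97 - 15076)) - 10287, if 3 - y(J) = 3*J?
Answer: 411837637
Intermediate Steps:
y(J) = 3 - 3*J
((y(6) + 44)*11 + (-15122 - 12373)*(97 - 15076)) - 10287 = (((3 - 3*6) + 44)*11 + (-15122 - 12373)*(97 - 15076)) - 10287 = (((3 - 18) + 44)*11 - 27495*(-14979)) - 10287 = ((-15 + 44)*11 + 411847605) - 10287 = (29*11 + 411847605) - 10287 = (319 + 411847605) - 10287 = 411847924 - 10287 = 411837637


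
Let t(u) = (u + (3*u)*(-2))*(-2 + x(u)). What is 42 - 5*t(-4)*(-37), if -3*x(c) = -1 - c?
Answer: -11058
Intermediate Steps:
x(c) = ⅓ + c/3 (x(c) = -(-1 - c)/3 = ⅓ + c/3)
t(u) = -5*u*(-5/3 + u/3) (t(u) = (u + (3*u)*(-2))*(-2 + (⅓ + u/3)) = (u - 6*u)*(-5/3 + u/3) = (-5*u)*(-5/3 + u/3) = -5*u*(-5/3 + u/3))
42 - 5*t(-4)*(-37) = 42 - 25*(-4)*(5 - 1*(-4))/3*(-37) = 42 - 25*(-4)*(5 + 4)/3*(-37) = 42 - 25*(-4)*9/3*(-37) = 42 - 5*(-60)*(-37) = 42 + 300*(-37) = 42 - 11100 = -11058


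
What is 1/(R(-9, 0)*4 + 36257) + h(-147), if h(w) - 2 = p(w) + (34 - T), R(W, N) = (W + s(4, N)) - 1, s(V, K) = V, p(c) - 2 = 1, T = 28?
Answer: 398564/36233 ≈ 11.000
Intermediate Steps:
p(c) = 3 (p(c) = 2 + 1 = 3)
R(W, N) = 3 + W (R(W, N) = (W + 4) - 1 = (4 + W) - 1 = 3 + W)
h(w) = 11 (h(w) = 2 + (3 + (34 - 1*28)) = 2 + (3 + (34 - 28)) = 2 + (3 + 6) = 2 + 9 = 11)
1/(R(-9, 0)*4 + 36257) + h(-147) = 1/((3 - 9)*4 + 36257) + 11 = 1/(-6*4 + 36257) + 11 = 1/(-24 + 36257) + 11 = 1/36233 + 11 = 398564/36233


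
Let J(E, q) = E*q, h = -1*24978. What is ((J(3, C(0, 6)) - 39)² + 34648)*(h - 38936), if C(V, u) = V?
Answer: -2311705466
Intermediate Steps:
h = -24978
((J(3, C(0, 6)) - 39)² + 34648)*(h - 38936) = ((3*0 - 39)² + 34648)*(-24978 - 38936) = ((0 - 39)² + 34648)*(-63914) = ((-39)² + 34648)*(-63914) = (1521 + 34648)*(-63914) = 36169*(-63914) = -2311705466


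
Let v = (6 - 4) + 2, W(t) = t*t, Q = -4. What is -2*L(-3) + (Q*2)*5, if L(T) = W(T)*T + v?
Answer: 6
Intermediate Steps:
W(t) = t²
v = 4 (v = 2 + 2 = 4)
L(T) = 4 + T³ (L(T) = T²*T + 4 = T³ + 4 = 4 + T³)
-2*L(-3) + (Q*2)*5 = -2*(4 + (-3)³) - 4*2*5 = -2*(4 - 27) - 8*5 = -2*(-23) - 40 = 46 - 40 = 6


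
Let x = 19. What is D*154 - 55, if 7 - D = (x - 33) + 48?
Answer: -4213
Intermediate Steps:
D = -27 (D = 7 - ((19 - 33) + 48) = 7 - (-14 + 48) = 7 - 1*34 = 7 - 34 = -27)
D*154 - 55 = -27*154 - 55 = -4158 - 55 = -4213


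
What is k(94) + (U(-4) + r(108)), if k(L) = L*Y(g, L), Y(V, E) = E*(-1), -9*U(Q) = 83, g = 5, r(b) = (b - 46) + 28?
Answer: -78797/9 ≈ -8755.2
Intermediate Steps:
r(b) = -18 + b (r(b) = (-46 + b) + 28 = -18 + b)
U(Q) = -83/9 (U(Q) = -⅑*83 = -83/9)
Y(V, E) = -E
k(L) = -L² (k(L) = L*(-L) = -L²)
k(94) + (U(-4) + r(108)) = -1*94² + (-83/9 + (-18 + 108)) = -1*8836 + (-83/9 + 90) = -8836 + 727/9 = -78797/9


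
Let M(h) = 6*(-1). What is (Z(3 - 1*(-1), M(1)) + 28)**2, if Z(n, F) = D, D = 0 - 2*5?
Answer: 324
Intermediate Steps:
M(h) = -6
D = -10 (D = 0 - 10 = -10)
Z(n, F) = -10
(Z(3 - 1*(-1), M(1)) + 28)**2 = (-10 + 28)**2 = 18**2 = 324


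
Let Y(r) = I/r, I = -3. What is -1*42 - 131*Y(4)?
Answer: 225/4 ≈ 56.250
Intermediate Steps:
Y(r) = -3/r
-1*42 - 131*Y(4) = -1*42 - (-393)/4 = -42 - (-393)/4 = -42 - 131*(-3/4) = -42 + 393/4 = 225/4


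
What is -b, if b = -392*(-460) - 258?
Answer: -180062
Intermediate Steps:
b = 180062 (b = 180320 - 258 = 180062)
-b = -1*180062 = -180062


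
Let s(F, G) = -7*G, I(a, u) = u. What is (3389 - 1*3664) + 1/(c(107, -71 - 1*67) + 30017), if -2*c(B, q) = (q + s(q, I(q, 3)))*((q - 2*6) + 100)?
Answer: -7161549/26042 ≈ -275.00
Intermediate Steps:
c(B, q) = -(-21 + q)*(88 + q)/2 (c(B, q) = -(q - 7*3)*((q - 2*6) + 100)/2 = -(q - 21)*((q - 12) + 100)/2 = -(-21 + q)*((-12 + q) + 100)/2 = -(-21 + q)*(88 + q)/2)
(3389 - 1*3664) + 1/(c(107, -71 - 1*67) + 30017) = (3389 - 1*3664) + 1/((924 - 67*(-71 - 1*67)/2 - (-71 - 1*67)²/2) + 30017) = (3389 - 3664) + 1/((924 - 67*(-71 - 67)/2 - (-71 - 67)²/2) + 30017) = -275 + 1/((924 - 67/2*(-138) - ½*(-138)²) + 30017) = -275 + 1/((924 + 4623 - ½*19044) + 30017) = -275 + 1/((924 + 4623 - 9522) + 30017) = -275 + 1/(-3975 + 30017) = -275 + 1/26042 = -7161549/26042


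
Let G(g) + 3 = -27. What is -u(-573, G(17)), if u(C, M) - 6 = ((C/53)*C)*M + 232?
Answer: 9837256/53 ≈ 1.8561e+5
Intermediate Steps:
G(g) = -30 (G(g) = -3 - 27 = -30)
u(C, M) = 238 + M*C**2/53 (u(C, M) = 6 + (((C/53)*C)*M + 232) = 6 + ((C**2/53)*M + 232) = 6 + (M*C**2/53 + 232) = 6 + (232 + M*C**2/53) = 238 + M*C**2/53)
-u(-573, G(17)) = -(238 + (1/53)*(-30)*(-573)**2) = -(238 + (1/53)*(-30)*328329) = -(238 - 9849870/53) = -1*(-9837256/53) = 9837256/53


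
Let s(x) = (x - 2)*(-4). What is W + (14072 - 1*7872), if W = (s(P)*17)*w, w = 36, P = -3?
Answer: 18440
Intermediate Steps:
s(x) = 8 - 4*x (s(x) = (-2 + x)*(-4) = 8 - 4*x)
W = 12240 (W = ((8 - 4*(-3))*17)*36 = ((8 + 12)*17)*36 = (20*17)*36 = 340*36 = 12240)
W + (14072 - 1*7872) = 12240 + (14072 - 1*7872) = 12240 + (14072 - 7872) = 12240 + 6200 = 18440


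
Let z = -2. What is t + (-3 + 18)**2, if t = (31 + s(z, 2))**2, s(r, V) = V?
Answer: 1314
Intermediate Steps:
t = 1089 (t = (31 + 2)**2 = 33**2 = 1089)
t + (-3 + 18)**2 = 1089 + (-3 + 18)**2 = 1089 + 15**2 = 1089 + 225 = 1314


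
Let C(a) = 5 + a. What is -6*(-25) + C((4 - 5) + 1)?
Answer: 155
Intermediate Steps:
-6*(-25) + C((4 - 5) + 1) = -6*(-25) + (5 + ((4 - 5) + 1)) = 150 + (5 + (-1 + 1)) = 150 + (5 + 0) = 150 + 5 = 155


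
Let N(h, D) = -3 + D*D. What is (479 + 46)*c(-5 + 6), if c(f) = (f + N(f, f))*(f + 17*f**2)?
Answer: -9450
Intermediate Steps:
N(h, D) = -3 + D**2
c(f) = (f + 17*f**2)*(-3 + f + f**2) (c(f) = (f + (-3 + f**2))*(f + 17*f**2) = (-3 + f + f**2)*(f + 17*f**2) = (f + 17*f**2)*(-3 + f + f**2))
(479 + 46)*c(-5 + 6) = (479 + 46)*((-5 + 6)*(-3 - 50*(-5 + 6) + 17*(-5 + 6)**3 + 18*(-5 + 6)**2)) = 525*(1*(-3 - 50*1 + 17*1**3 + 18*1**2)) = 525*(1*(-3 - 50 + 17*1 + 18*1)) = 525*(1*(-3 - 50 + 17 + 18)) = 525*(1*(-18)) = 525*(-18) = -9450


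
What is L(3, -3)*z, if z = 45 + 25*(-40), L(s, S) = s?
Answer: -2865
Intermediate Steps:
z = -955 (z = 45 - 1000 = -955)
L(3, -3)*z = 3*(-955) = -2865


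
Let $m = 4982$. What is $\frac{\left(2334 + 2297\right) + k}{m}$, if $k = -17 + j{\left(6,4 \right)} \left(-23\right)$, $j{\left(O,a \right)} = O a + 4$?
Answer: $\frac{1985}{2491} \approx 0.79687$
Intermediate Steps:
$j{\left(O,a \right)} = 4 + O a$
$k = -661$ ($k = -17 + \left(4 + 6 \cdot 4\right) \left(-23\right) = -17 + \left(4 + 24\right) \left(-23\right) = -17 + 28 \left(-23\right) = -17 - 644 = -661$)
$\frac{\left(2334 + 2297\right) + k}{m} = \frac{\left(2334 + 2297\right) - 661}{4982} = \left(4631 - 661\right) \frac{1}{4982} = 3970 \cdot \frac{1}{4982} = \frac{1985}{2491}$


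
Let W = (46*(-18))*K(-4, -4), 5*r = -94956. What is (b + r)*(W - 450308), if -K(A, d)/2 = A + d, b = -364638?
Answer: 889168087176/5 ≈ 1.7783e+11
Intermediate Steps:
K(A, d) = -2*A - 2*d (K(A, d) = -2*(A + d) = -2*A - 2*d)
r = -94956/5 (r = (⅕)*(-94956) = -94956/5 ≈ -18991.)
W = -13248 (W = (46*(-18))*(-2*(-4) - 2*(-4)) = -828*(8 + 8) = -828*16 = -13248)
(b + r)*(W - 450308) = (-364638 - 94956/5)*(-13248 - 450308) = -1918146/5*(-463556) = 889168087176/5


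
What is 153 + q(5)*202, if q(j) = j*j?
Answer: 5203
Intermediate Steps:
q(j) = j²
153 + q(5)*202 = 153 + 5²*202 = 153 + 25*202 = 153 + 5050 = 5203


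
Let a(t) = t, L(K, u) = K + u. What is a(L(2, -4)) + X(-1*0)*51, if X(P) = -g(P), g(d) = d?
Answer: -2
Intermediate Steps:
X(P) = -P
a(L(2, -4)) + X(-1*0)*51 = (2 - 4) - (-1)*0*51 = -2 - 1*0*51 = -2 + 0*51 = -2 + 0 = -2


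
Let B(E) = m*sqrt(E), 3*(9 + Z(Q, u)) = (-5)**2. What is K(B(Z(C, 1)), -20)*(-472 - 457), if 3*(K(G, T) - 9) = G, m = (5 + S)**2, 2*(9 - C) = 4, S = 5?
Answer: -8361 - 92900*I*sqrt(6)/9 ≈ -8361.0 - 25284.0*I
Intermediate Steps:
C = 7 (C = 9 - 1/2*4 = 9 - 2 = 7)
Z(Q, u) = -2/3 (Z(Q, u) = -9 + (1/3)*(-5)**2 = -9 + (1/3)*25 = -9 + 25/3 = -2/3)
m = 100 (m = (5 + 5)**2 = 10**2 = 100)
B(E) = 100*sqrt(E)
K(G, T) = 9 + G/3
K(B(Z(C, 1)), -20)*(-472 - 457) = (9 + (100*sqrt(-2/3))/3)*(-472 - 457) = (9 + (100*(I*sqrt(6)/3))/3)*(-929) = (9 + (100*I*sqrt(6)/3)/3)*(-929) = (9 + 100*I*sqrt(6)/9)*(-929) = -8361 - 92900*I*sqrt(6)/9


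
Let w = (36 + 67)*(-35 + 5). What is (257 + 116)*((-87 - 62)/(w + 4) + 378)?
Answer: 435163061/3086 ≈ 1.4101e+5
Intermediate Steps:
w = -3090 (w = 103*(-30) = -3090)
(257 + 116)*((-87 - 62)/(w + 4) + 378) = (257 + 116)*((-87 - 62)/(-3090 + 4) + 378) = 373*(-149/(-3086) + 378) = 373*(-149*(-1/3086) + 378) = 373*(149/3086 + 378) = 373*(1166657/3086) = 435163061/3086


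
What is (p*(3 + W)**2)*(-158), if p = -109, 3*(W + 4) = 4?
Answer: 17222/9 ≈ 1913.6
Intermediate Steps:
W = -8/3 (W = -4 + (1/3)*4 = -4 + 4/3 = -8/3 ≈ -2.6667)
(p*(3 + W)**2)*(-158) = -109*(3 - 8/3)**2*(-158) = -109*(1/3)**2*(-158) = -109*1/9*(-158) = -109/9*(-158) = 17222/9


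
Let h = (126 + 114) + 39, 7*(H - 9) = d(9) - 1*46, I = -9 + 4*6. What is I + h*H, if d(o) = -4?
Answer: 3732/7 ≈ 533.14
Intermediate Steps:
I = 15 (I = -9 + 24 = 15)
H = 13/7 (H = 9 + (-4 - 1*46)/7 = 9 + (-4 - 46)/7 = 9 + (⅐)*(-50) = 9 - 50/7 = 13/7 ≈ 1.8571)
h = 279 (h = 240 + 39 = 279)
I + h*H = 15 + 279*(13/7) = 15 + 3627/7 = 3732/7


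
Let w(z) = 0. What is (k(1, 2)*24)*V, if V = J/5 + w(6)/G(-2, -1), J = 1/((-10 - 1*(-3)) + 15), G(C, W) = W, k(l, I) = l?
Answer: ⅗ ≈ 0.60000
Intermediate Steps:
J = ⅛ (J = 1/((-10 + 3) + 15) = 1/(-7 + 15) = 1/8 = ⅛ ≈ 0.12500)
V = 1/40 (V = (⅛)/5 + 0/(-1) = (⅛)*(⅕) + 0*(-1) = 1/40 + 0 = 1/40 ≈ 0.025000)
(k(1, 2)*24)*V = (1*24)*(1/40) = 24*(1/40) = ⅗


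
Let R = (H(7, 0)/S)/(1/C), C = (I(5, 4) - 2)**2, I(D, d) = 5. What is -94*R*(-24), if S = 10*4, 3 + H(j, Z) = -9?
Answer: -30456/5 ≈ -6091.2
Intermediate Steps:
H(j, Z) = -12 (H(j, Z) = -3 - 9 = -12)
S = 40
C = 9 (C = (5 - 2)**2 = 3**2 = 9)
R = -27/10 (R = (-12/40)/(1/9) = (-12*1/40)/(1/9) = -3/10*9 = -27/10 ≈ -2.7000)
-94*R*(-24) = -94*(-27/10)*(-24) = (1269/5)*(-24) = -30456/5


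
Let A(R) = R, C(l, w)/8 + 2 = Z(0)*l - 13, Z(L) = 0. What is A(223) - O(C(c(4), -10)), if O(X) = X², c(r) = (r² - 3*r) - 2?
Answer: -14177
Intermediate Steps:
c(r) = -2 + r² - 3*r
C(l, w) = -120 (C(l, w) = -16 + 8*(0*l - 13) = -16 + 8*(0 - 13) = -16 + 8*(-13) = -16 - 104 = -120)
A(223) - O(C(c(4), -10)) = 223 - 1*(-120)² = 223 - 1*14400 = 223 - 14400 = -14177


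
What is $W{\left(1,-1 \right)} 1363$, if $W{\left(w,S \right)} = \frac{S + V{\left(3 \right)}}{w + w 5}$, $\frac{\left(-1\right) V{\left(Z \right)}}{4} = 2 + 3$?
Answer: $- \frac{9541}{2} \approx -4770.5$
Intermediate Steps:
$V{\left(Z \right)} = -20$ ($V{\left(Z \right)} = - 4 \left(2 + 3\right) = \left(-4\right) 5 = -20$)
$W{\left(w,S \right)} = \frac{-20 + S}{6 w}$ ($W{\left(w,S \right)} = \frac{S - 20}{w + w 5} = \frac{-20 + S}{w + 5 w} = \frac{-20 + S}{6 w}$)
$W{\left(1,-1 \right)} 1363 = \frac{-20 - 1}{6 \cdot 1} \cdot 1363 = \frac{1}{6} \cdot 1 \left(-21\right) 1363 = \left(- \frac{7}{2}\right) 1363 = - \frac{9541}{2}$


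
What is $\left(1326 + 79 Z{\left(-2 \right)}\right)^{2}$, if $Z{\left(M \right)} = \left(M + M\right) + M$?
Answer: $725904$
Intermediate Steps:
$Z{\left(M \right)} = 3 M$ ($Z{\left(M \right)} = 2 M + M = 3 M$)
$\left(1326 + 79 Z{\left(-2 \right)}\right)^{2} = \left(1326 + 79 \cdot 3 \left(-2\right)\right)^{2} = \left(1326 + 79 \left(-6\right)\right)^{2} = \left(1326 - 474\right)^{2} = 852^{2} = 725904$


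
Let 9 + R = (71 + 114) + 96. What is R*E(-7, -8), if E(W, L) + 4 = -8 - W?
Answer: -1360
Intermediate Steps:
R = 272 (R = -9 + ((71 + 114) + 96) = -9 + (185 + 96) = -9 + 281 = 272)
E(W, L) = -12 - W (E(W, L) = -4 + (-8 - W) = -12 - W)
R*E(-7, -8) = 272*(-12 - 1*(-7)) = 272*(-12 + 7) = 272*(-5) = -1360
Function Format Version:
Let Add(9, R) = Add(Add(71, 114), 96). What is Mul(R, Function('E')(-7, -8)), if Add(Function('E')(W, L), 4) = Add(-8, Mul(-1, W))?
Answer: -1360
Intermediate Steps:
R = 272 (R = Add(-9, Add(Add(71, 114), 96)) = Add(-9, Add(185, 96)) = Add(-9, 281) = 272)
Function('E')(W, L) = Add(-12, Mul(-1, W)) (Function('E')(W, L) = Add(-4, Add(-8, Mul(-1, W))) = Add(-12, Mul(-1, W)))
Mul(R, Function('E')(-7, -8)) = Mul(272, Add(-12, Mul(-1, -7))) = Mul(272, Add(-12, 7)) = Mul(272, -5) = -1360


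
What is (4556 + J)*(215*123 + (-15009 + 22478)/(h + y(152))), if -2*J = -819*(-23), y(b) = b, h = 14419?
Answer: -1873703904950/14571 ≈ -1.2859e+8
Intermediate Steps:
J = -18837/2 (J = -(-819)*(-23)/2 = -½*18837 = -18837/2 ≈ -9418.5)
(4556 + J)*(215*123 + (-15009 + 22478)/(h + y(152))) = (4556 - 18837/2)*(215*123 + (-15009 + 22478)/(14419 + 152)) = -9725*(26445 + 7469/14571)/2 = -9725/2*385337564/14571 = -1873703904950/14571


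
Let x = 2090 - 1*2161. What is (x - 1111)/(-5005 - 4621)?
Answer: 591/4813 ≈ 0.12279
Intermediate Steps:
x = -71 (x = 2090 - 2161 = -71)
(x - 1111)/(-5005 - 4621) = (-71 - 1111)/(-5005 - 4621) = -1182/(-9626) = -1182*(-1/9626) = 591/4813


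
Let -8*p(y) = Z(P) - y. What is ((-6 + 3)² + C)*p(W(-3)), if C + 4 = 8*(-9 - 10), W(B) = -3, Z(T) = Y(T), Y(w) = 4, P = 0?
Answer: 1029/8 ≈ 128.63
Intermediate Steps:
Z(T) = 4
p(y) = -½ + y/8 (p(y) = -(4 - y)/8 = -½ + y/8)
C = -156 (C = -4 + 8*(-9 - 10) = -4 + 8*(-19) = -4 - 152 = -156)
((-6 + 3)² + C)*p(W(-3)) = ((-6 + 3)² - 156)*(-½ + (⅛)*(-3)) = ((-3)² - 156)*(-½ - 3/8) = (9 - 156)*(-7/8) = -147*(-7/8) = 1029/8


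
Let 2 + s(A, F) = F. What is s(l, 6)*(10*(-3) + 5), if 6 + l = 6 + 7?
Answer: -100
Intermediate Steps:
l = 7 (l = -6 + (6 + 7) = -6 + 13 = 7)
s(A, F) = -2 + F
s(l, 6)*(10*(-3) + 5) = (-2 + 6)*(10*(-3) + 5) = 4*(-30 + 5) = 4*(-25) = -100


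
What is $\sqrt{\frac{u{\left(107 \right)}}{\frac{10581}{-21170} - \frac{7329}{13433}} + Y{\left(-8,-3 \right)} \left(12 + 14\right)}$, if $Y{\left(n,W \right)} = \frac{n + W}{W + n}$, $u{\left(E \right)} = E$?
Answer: $\frac{4 i \sqrt{956364244485671}}{14156643} \approx 8.738 i$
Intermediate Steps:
$Y{\left(n,W \right)} = 1$ ($Y{\left(n,W \right)} = \frac{W + n}{W + n} = 1$)
$\sqrt{\frac{u{\left(107 \right)}}{\frac{10581}{-21170} - \frac{7329}{13433}} + Y{\left(-8,-3 \right)} \left(12 + 14\right)} = \sqrt{\frac{107}{\frac{10581}{-21170} - \frac{7329}{13433}} + 1 \left(12 + 14\right)} = \sqrt{\frac{107}{10581 \left(- \frac{1}{21170}\right) - \frac{1047}{1919}} + 1 \cdot 26} = \sqrt{\frac{107}{- \frac{10581}{21170} - \frac{1047}{1919}} + 26} = \sqrt{\frac{107}{- \frac{42469929}{40625230}} + 26} = \sqrt{107 \left(- \frac{40625230}{42469929}\right) + 26} = \sqrt{- \frac{4346899610}{42469929} + 26} = \sqrt{- \frac{3242681456}{42469929}} = \frac{4 i \sqrt{956364244485671}}{14156643}$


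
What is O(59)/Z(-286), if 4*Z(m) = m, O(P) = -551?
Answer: 1102/143 ≈ 7.7063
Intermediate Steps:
Z(m) = m/4
O(59)/Z(-286) = -551/((1/4)*(-286)) = -551/(-143/2) = -551*(-2/143) = 1102/143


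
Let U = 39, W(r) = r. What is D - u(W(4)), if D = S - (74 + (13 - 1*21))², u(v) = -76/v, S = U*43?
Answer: -2660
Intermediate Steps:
S = 1677 (S = 39*43 = 1677)
D = -2679 (D = 1677 - (74 + (13 - 1*21))² = 1677 - (74 + (13 - 21))² = 1677 - (74 - 8)² = 1677 - 1*66² = 1677 - 1*4356 = 1677 - 4356 = -2679)
D - u(W(4)) = -2679 - (-76)/4 = -2679 - 1*(-19) = -2679 + 19 = -2660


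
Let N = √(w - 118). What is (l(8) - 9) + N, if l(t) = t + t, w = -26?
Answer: 7 + 12*I ≈ 7.0 + 12.0*I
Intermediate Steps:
l(t) = 2*t
N = 12*I (N = √(-26 - 118) = √(-144) = 12*I ≈ 12.0*I)
(l(8) - 9) + N = (2*8 - 9) + 12*I = (16 - 9) + 12*I = 7 + 12*I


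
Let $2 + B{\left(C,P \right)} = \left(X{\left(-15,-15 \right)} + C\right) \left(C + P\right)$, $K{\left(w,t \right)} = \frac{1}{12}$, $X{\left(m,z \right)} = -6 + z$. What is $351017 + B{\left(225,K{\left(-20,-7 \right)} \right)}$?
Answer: $396932$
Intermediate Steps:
$K{\left(w,t \right)} = \frac{1}{12}$
$B{\left(C,P \right)} = -2 + \left(-21 + C\right) \left(C + P\right)$ ($B{\left(C,P \right)} = -2 + \left(\left(-6 - 15\right) + C\right) \left(C + P\right) = -2 + \left(-21 + C\right) \left(C + P\right)$)
$351017 + B{\left(225,K{\left(-20,-7 \right)} \right)} = 351017 - \left(4710 - 50625\right) = 351017 - -45915 = 351017 + 45915 = 396932$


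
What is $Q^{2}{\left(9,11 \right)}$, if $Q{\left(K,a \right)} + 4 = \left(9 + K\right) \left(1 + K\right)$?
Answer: $30976$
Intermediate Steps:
$Q{\left(K,a \right)} = -4 + \left(1 + K\right) \left(9 + K\right)$ ($Q{\left(K,a \right)} = -4 + \left(9 + K\right) \left(1 + K\right) = -4 + \left(1 + K\right) \left(9 + K\right)$)
$Q^{2}{\left(9,11 \right)} = \left(5 + 9^{2} + 10 \cdot 9\right)^{2} = \left(5 + 81 + 90\right)^{2} = 176^{2} = 30976$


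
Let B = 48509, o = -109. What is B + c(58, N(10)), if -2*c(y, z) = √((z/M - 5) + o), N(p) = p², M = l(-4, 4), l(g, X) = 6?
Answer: 48509 - I*√219/3 ≈ 48509.0 - 4.9329*I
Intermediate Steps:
M = 6
c(y, z) = -√(-114 + z/6)/2 (c(y, z) = -√((z/6 - 5) - 109)/2 = -√((-5 + z/6) - 109)/2 = -√(-114 + z/6)/2)
B + c(58, N(10)) = 48509 - √(-4104 + 6*10²)/12 = 48509 - √(-4104 + 6*100)/12 = 48509 - √(-4104 + 600)/12 = 48509 - I*√219/3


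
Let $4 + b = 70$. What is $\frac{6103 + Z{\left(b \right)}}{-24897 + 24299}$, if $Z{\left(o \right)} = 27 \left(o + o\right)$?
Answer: $- \frac{9667}{598} \approx -16.166$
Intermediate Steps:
$b = 66$ ($b = -4 + 70 = 66$)
$Z{\left(o \right)} = 54 o$ ($Z{\left(o \right)} = 27 \cdot 2 o = 54 o$)
$\frac{6103 + Z{\left(b \right)}}{-24897 + 24299} = \frac{6103 + 54 \cdot 66}{-24897 + 24299} = \frac{6103 + 3564}{-598} = 9667 \left(- \frac{1}{598}\right) = - \frac{9667}{598}$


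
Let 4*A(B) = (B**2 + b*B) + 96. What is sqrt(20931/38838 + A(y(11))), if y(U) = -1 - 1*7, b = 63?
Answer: 9*I*sqrt(176829414)/12946 ≈ 9.2445*I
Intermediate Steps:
y(U) = -8 (y(U) = -1 - 7 = -8)
A(B) = 24 + B**2/4 + 63*B/4 (A(B) = ((B**2 + 63*B) + 96)/4 = (96 + B**2 + 63*B)/4 = 24 + B**2/4 + 63*B/4)
sqrt(20931/38838 + A(y(11))) = sqrt(20931/38838 + (24 + (1/4)*(-8)**2 + (63/4)*(-8))) = sqrt(20931*(1/38838) + (24 + (1/4)*64 - 126)) = sqrt(6977/12946 + (24 + 16 - 126)) = sqrt(6977/12946 - 86) = sqrt(-1106379/12946) = 9*I*sqrt(176829414)/12946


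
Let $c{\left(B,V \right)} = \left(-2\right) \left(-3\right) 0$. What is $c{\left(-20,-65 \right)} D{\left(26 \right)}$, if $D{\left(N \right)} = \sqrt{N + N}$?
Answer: $0$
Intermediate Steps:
$D{\left(N \right)} = \sqrt{2} \sqrt{N}$ ($D{\left(N \right)} = \sqrt{2 N} = \sqrt{2} \sqrt{N}$)
$c{\left(B,V \right)} = 0$ ($c{\left(B,V \right)} = 6 \cdot 0 = 0$)
$c{\left(-20,-65 \right)} D{\left(26 \right)} = 0 \sqrt{2} \sqrt{26} = 0 \cdot 2 \sqrt{13} = 0$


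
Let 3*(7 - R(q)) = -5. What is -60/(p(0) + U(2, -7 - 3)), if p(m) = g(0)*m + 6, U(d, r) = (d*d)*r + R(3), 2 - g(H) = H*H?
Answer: 45/19 ≈ 2.3684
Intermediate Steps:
g(H) = 2 - H² (g(H) = 2 - H*H = 2 - H²)
R(q) = 26/3 (R(q) = 7 - ⅓*(-5) = 7 + 5/3 = 26/3)
U(d, r) = 26/3 + r*d² (U(d, r) = (d*d)*r + 26/3 = d²*r + 26/3 = r*d² + 26/3 = 26/3 + r*d²)
p(m) = 6 + 2*m (p(m) = (2 - 1*0²)*m + 6 = (2 - 1*0)*m + 6 = (2 + 0)*m + 6 = 2*m + 6 = 6 + 2*m)
-60/(p(0) + U(2, -7 - 3)) = -60/((6 + 2*0) + (26/3 + (-7 - 3)*2²)) = -60/((6 + 0) + (26/3 - 10*4)) = -60/(6 + (26/3 - 40)) = -60/(6 - 94/3) = -60/(-76/3) = -3/76*(-60) = 45/19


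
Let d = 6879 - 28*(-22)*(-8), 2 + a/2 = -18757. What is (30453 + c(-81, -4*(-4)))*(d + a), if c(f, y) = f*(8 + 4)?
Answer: -1048550727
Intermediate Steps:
a = -37518 (a = -4 + 2*(-18757) = -4 - 37514 = -37518)
c(f, y) = 12*f (c(f, y) = f*12 = 12*f)
d = 1951 (d = 6879 - (-616)*(-8) = 6879 - 1*4928 = 6879 - 4928 = 1951)
(30453 + c(-81, -4*(-4)))*(d + a) = (30453 + 12*(-81))*(1951 - 37518) = (30453 - 972)*(-35567) = 29481*(-35567) = -1048550727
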